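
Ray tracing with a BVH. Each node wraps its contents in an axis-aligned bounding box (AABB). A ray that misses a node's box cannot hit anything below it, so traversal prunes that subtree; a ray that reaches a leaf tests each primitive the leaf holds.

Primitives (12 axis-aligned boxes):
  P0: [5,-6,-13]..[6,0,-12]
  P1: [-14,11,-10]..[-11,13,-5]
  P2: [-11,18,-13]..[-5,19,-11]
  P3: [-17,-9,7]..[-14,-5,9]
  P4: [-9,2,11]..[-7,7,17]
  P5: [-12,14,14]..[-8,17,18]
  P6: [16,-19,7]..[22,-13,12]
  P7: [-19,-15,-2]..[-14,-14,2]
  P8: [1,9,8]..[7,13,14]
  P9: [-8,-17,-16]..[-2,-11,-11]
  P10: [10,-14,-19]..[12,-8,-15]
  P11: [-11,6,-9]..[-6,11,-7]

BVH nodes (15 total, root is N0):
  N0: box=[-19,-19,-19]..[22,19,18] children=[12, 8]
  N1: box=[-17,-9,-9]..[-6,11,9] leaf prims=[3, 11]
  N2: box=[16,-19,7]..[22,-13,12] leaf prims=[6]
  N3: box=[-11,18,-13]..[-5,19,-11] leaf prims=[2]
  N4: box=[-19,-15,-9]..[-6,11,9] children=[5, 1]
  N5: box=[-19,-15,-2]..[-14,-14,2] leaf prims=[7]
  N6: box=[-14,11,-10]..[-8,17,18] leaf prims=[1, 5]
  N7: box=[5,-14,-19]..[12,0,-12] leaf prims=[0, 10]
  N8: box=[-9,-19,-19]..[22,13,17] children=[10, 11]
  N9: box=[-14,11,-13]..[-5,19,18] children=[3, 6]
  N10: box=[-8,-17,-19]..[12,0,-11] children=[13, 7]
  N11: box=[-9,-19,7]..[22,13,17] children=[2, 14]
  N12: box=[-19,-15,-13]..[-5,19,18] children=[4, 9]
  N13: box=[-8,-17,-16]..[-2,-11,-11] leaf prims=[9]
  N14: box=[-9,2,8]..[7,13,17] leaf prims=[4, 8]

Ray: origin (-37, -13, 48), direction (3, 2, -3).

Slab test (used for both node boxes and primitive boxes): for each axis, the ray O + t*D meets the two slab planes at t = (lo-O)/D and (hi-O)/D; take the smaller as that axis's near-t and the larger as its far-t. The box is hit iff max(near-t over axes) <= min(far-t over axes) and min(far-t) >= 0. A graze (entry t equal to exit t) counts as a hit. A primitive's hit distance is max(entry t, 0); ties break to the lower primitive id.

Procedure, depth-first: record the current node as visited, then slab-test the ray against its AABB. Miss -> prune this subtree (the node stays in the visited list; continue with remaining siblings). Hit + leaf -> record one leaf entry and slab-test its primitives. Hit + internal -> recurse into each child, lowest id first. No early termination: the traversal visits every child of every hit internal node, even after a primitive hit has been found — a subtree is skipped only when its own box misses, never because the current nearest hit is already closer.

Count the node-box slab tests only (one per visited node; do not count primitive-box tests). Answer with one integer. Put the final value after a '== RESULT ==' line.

Traverse from the root:
N0 x:[6,59/3] y:[-3,16] z:[10,67/3] -> hit [10,16], descend [8, 12]
  N8 x:[28/3,59/3] y:[-3,13] z:[31/3,67/3] -> hit [31/3,13], descend [10, 11]
    N10 x:[29/3,49/3] y:[-2,13/2] z:[59/3,67/3] -> miss, prune
    N11 x:[28/3,59/3] y:[-3,13] z:[31/3,41/3] -> hit [31/3,13], descend [2, 14]
      N2 x:[53/3,59/3] y:[-3,0] z:[12,41/3] -> miss, prune
      N14 x:[28/3,44/3] y:[15/2,13] z:[31/3,40/3] -> hit [31/3,13] leaf, test {P4(miss), P8@t=38/3}
  N12 x:[6,32/3] y:[-1,16] z:[10,61/3] -> hit [10,32/3], descend [4, 9]
    N4 x:[6,31/3] y:[-1,12] z:[13,19] -> miss, prune
    N9 x:[23/3,32/3] y:[12,16] z:[10,61/3] -> miss, prune

Visited [0, 8, 10, 11, 2, 14, 12, 4, 9]. Tests: 9 box, 1 leaf. Nearest: P8.

== RESULT ==
9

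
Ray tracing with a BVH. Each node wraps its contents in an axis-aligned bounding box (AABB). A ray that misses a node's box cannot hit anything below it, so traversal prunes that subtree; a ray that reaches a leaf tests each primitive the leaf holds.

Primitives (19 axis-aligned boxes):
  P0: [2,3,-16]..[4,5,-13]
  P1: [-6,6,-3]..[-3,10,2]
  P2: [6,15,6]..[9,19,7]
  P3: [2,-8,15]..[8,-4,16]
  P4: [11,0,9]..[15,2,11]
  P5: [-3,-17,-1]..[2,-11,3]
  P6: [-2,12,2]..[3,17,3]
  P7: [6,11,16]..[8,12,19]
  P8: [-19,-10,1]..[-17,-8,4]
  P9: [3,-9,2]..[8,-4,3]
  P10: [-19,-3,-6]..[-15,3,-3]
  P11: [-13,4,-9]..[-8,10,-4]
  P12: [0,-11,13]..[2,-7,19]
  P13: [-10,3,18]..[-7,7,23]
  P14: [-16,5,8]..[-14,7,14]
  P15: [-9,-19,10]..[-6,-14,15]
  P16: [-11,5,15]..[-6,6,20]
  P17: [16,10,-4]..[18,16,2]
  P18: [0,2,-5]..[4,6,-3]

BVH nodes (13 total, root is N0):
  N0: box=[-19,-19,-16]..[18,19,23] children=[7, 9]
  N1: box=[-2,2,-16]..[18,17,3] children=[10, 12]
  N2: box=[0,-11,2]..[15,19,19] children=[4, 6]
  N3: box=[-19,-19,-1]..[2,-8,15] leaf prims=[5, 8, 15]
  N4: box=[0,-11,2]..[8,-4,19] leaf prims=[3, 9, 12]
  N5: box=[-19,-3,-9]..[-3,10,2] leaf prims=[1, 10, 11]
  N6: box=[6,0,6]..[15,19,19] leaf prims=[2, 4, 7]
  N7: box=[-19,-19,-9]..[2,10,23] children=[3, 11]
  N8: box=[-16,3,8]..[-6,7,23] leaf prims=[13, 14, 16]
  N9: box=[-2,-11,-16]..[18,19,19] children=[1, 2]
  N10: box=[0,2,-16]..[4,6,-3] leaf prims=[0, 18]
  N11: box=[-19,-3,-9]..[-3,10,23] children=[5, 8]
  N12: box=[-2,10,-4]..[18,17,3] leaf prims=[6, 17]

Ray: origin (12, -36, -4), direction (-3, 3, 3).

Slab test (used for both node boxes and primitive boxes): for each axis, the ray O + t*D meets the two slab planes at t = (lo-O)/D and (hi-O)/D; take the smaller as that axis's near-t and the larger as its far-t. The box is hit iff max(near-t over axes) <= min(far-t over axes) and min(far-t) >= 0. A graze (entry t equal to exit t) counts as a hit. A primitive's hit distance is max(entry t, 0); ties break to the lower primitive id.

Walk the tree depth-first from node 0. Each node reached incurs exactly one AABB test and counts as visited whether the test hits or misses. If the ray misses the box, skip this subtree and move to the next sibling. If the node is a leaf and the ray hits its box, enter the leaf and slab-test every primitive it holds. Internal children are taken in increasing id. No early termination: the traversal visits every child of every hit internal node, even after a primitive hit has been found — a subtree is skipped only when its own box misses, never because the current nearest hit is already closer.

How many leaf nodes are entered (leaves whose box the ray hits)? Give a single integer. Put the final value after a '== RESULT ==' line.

Traverse from the root:
N0 x:[-2,31/3] y:[17/3,55/3] z:[-4,9] -> hit [17/3,9], descend [7, 9]
  N7 x:[10/3,31/3] y:[17/3,46/3] z:[-5/3,9] -> hit [17/3,9], descend [3, 11]
    N3 x:[10/3,31/3] y:[17/3,28/3] z:[1,19/3] -> hit [17/3,19/3] leaf, test {P5(miss), P8(miss), P15@t=6}
    N11 x:[5,31/3] y:[11,46/3] z:[-5/3,9] -> miss, prune
  N9 x:[-2,14/3] y:[25/3,55/3] z:[-4,23/3] -> miss, prune

Visited [0, 7, 3, 11, 9]. Tests: 5 box, 1 leaf. Nearest: P15.

== RESULT ==
1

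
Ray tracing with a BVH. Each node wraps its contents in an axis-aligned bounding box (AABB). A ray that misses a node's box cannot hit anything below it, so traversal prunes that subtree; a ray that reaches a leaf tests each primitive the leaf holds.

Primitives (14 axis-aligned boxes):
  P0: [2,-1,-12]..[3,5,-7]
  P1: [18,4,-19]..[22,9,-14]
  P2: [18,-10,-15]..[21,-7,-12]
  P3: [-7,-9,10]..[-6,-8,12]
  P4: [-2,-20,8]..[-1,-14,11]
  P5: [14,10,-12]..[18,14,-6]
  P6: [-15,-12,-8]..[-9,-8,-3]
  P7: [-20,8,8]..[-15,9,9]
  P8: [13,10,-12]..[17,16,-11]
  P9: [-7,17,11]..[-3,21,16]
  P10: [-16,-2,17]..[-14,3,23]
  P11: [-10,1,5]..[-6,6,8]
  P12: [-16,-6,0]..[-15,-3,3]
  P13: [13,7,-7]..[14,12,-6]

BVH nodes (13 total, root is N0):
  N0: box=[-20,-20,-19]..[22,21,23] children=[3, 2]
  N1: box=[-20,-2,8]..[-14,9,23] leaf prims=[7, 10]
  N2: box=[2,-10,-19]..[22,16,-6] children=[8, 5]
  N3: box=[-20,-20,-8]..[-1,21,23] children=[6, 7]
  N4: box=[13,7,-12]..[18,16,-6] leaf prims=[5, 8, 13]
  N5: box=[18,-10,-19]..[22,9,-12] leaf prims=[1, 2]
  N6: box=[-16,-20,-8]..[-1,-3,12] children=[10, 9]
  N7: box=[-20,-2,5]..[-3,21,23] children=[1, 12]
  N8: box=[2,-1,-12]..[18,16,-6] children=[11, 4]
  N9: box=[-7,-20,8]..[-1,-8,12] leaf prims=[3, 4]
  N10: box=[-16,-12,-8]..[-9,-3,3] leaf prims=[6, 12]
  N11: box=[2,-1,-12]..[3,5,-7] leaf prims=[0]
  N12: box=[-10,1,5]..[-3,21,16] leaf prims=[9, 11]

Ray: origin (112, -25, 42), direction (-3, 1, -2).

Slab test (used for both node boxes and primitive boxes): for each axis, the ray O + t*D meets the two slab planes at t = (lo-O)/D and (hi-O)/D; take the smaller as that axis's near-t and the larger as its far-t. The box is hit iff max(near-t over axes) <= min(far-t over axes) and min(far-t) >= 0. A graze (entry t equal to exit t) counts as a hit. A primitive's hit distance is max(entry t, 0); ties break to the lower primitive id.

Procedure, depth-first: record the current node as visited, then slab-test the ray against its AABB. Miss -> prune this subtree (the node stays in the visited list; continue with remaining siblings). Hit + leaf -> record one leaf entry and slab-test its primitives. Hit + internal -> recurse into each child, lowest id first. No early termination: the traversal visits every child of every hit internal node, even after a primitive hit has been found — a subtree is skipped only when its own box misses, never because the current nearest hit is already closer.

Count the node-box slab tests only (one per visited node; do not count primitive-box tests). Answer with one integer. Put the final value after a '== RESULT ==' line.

Trace the traversal:
N0 x:[30,44] y:[5,46] z:[19/2,61/2] -> hit [30,61/2], descend [2, 3]
  N2 x:[30,110/3] y:[15,41] z:[24,61/2] -> hit [30,61/2], descend [5, 8]
    N5 x:[30,94/3] y:[15,34] z:[27,61/2] -> hit [30,61/2] leaf, test {P1@t=30, P2(miss)}
    N8 x:[94/3,110/3] y:[24,41] z:[24,27] -> miss, prune
  N3 x:[113/3,44] y:[5,46] z:[19/2,25] -> miss, prune

Summary -> nodes [0, 2, 5, 8, 3]; box-tests=5; leaf-entries=1; first=P1

== RESULT ==
5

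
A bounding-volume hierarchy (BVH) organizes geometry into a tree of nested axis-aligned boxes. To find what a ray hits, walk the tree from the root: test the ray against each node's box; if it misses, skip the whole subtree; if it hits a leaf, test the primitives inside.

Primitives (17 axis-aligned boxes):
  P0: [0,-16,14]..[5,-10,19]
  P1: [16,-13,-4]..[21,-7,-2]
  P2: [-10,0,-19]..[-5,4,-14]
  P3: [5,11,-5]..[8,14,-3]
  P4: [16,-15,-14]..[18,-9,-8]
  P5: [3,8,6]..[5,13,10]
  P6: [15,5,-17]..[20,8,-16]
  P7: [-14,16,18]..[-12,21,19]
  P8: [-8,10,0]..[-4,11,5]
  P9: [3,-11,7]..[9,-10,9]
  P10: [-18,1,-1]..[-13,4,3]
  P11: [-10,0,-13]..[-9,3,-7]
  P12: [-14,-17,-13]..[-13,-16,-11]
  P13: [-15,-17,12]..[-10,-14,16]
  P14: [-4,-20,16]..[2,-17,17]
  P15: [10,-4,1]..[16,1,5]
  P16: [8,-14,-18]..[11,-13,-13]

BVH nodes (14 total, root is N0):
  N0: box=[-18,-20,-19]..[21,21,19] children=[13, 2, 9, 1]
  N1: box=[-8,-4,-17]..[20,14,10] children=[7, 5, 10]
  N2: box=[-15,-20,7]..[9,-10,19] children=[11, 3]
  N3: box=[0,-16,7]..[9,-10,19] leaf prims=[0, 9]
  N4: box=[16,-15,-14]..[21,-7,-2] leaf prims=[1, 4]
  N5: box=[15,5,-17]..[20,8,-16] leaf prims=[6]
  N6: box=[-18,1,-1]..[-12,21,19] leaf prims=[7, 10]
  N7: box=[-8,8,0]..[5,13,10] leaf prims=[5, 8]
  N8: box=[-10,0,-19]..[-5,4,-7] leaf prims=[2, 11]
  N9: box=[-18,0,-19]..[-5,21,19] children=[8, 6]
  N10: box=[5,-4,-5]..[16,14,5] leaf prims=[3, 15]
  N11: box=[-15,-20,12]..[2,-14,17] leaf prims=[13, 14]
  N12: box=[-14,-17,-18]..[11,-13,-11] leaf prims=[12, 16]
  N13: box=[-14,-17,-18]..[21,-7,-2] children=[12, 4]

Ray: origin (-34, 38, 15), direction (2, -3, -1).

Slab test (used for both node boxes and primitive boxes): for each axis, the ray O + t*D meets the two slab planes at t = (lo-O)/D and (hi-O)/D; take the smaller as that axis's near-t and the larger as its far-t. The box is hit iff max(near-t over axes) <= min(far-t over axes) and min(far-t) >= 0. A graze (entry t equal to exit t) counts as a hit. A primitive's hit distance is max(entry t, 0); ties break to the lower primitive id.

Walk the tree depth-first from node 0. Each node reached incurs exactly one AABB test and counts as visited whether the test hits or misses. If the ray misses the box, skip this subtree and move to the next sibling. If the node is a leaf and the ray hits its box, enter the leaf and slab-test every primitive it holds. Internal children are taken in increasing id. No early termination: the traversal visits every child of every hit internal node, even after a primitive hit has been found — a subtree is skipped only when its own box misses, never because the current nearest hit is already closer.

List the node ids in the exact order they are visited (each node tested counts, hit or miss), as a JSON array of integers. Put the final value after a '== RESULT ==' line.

Trace the traversal:
N0 x:[8,55/2] y:[17/3,58/3] z:[-4,34] -> hit [8,58/3], descend [1, 2, 9, 13]
  N1 x:[13,27] y:[8,14] z:[5,32] -> hit [13,14], descend [5, 7, 10]
    N5 x:[49/2,27] y:[10,11] z:[31,32] -> miss, prune
    N7 x:[13,39/2] y:[25/3,10] z:[5,15] -> miss, prune
    N10 x:[39/2,25] y:[8,14] z:[10,20] -> miss, prune
  N2 x:[19/2,43/2] y:[16,58/3] z:[-4,8] -> miss, prune
  N9 x:[8,29/2] y:[17/3,38/3] z:[-4,34] -> hit [8,38/3], descend [6, 8]
    N6 x:[8,11] y:[17/3,37/3] z:[-4,16] -> hit [8,11] leaf, test {P7(miss), P10(miss)}
    N8 x:[12,29/2] y:[34/3,38/3] z:[22,34] -> miss, prune
  N13 x:[10,55/2] y:[15,55/3] z:[17,33] -> hit [17,55/3], descend [4, 12]
    N4 x:[25,55/2] y:[15,53/3] z:[17,29] -> miss, prune
    N12 x:[10,45/2] y:[17,55/3] z:[26,33] -> miss, prune

order=[0, 1, 5, 7, 10, 2, 9, 6, 8, 13, 4, 12]  |boxes|=12  |leaves|=1  hit=miss

== RESULT ==
[0, 1, 5, 7, 10, 2, 9, 6, 8, 13, 4, 12]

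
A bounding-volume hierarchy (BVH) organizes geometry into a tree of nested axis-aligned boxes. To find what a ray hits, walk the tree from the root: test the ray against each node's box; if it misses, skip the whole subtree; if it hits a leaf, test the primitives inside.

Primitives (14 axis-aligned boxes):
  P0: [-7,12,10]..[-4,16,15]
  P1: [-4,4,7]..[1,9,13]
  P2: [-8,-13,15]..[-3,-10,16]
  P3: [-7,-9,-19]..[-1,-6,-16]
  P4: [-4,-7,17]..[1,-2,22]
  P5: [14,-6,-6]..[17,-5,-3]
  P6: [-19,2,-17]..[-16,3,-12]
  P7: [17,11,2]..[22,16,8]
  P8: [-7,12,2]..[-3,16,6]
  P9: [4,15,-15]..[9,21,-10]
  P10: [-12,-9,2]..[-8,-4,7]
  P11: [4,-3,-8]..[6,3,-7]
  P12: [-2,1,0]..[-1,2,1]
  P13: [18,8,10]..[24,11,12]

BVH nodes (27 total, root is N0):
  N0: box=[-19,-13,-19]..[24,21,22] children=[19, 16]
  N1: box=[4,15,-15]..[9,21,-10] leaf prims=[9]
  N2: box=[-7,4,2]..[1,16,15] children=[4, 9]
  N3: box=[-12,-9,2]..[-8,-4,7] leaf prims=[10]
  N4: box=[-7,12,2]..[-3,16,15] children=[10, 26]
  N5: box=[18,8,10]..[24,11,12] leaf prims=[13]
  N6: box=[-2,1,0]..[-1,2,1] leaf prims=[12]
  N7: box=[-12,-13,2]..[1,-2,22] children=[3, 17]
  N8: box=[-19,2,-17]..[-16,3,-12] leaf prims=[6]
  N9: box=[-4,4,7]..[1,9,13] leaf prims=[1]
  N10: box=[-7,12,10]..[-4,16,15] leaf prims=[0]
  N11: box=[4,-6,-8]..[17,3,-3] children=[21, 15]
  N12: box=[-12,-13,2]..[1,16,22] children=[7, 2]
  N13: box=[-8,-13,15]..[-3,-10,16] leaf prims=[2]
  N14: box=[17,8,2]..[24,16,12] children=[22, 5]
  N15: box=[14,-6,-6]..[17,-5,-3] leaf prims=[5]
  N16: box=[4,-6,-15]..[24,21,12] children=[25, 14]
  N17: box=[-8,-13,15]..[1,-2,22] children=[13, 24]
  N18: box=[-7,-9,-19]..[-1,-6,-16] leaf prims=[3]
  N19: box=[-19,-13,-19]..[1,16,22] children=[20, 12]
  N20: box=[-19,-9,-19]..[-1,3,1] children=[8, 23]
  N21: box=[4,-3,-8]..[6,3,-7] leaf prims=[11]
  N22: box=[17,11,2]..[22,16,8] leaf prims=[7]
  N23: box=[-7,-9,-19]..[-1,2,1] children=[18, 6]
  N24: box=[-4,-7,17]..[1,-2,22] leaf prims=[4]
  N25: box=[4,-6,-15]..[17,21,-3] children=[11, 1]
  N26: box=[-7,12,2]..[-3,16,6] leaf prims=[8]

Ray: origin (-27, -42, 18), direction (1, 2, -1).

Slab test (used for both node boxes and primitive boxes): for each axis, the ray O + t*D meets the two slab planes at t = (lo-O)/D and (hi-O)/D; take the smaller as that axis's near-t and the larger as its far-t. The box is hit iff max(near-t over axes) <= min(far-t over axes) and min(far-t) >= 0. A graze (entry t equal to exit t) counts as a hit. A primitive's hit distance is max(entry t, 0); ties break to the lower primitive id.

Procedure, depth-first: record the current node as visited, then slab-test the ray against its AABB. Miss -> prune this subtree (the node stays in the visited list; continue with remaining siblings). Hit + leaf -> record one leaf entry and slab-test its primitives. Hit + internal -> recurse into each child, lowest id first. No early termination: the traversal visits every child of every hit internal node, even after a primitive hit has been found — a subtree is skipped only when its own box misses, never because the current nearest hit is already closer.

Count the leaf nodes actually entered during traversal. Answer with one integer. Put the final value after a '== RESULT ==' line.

Trace the traversal:
N0 x:[8,51] y:[29/2,63/2] z:[-4,37] -> hit [29/2,63/2], descend [16, 19]
  N16 x:[31,51] y:[18,63/2] z:[6,33] -> hit [31,63/2], descend [14, 25]
    N14 x:[44,51] y:[25,29] z:[6,16] -> miss, prune
    N25 x:[31,44] y:[18,63/2] z:[21,33] -> hit [31,63/2], descend [1, 11]
      N1 x:[31,36] y:[57/2,63/2] z:[28,33] -> hit [31,63/2] leaf, test {P9@t=31}
      N11 x:[31,44] y:[18,45/2] z:[21,26] -> miss, prune
  N19 x:[8,28] y:[29/2,29] z:[-4,37] -> hit [29/2,28], descend [12, 20]
    N12 x:[15,28] y:[29/2,29] z:[-4,16] -> hit [15,16], descend [2, 7]
      N2 x:[20,28] y:[23,29] z:[3,16] -> miss, prune
      N7 x:[15,28] y:[29/2,20] z:[-4,16] -> hit [15,16], descend [3, 17]
        N3 x:[15,19] y:[33/2,19] z:[11,16] -> miss, prune
        N17 x:[19,28] y:[29/2,20] z:[-4,3] -> miss, prune
    N20 x:[8,26] y:[33/2,45/2] z:[17,37] -> hit [17,45/2], descend [8, 23]
      N8 x:[8,11] y:[22,45/2] z:[30,35] -> miss, prune
      N23 x:[20,26] y:[33/2,22] z:[17,37] -> hit [20,22], descend [6, 18]
        N6 x:[25,26] y:[43/2,22] z:[17,18] -> miss, prune
        N18 x:[20,26] y:[33/2,18] z:[34,37] -> miss, prune

order=[0, 16, 14, 25, 1, 11, 19, 12, 2, 7, 3, 17, 20, 8, 23, 6, 18]  |boxes|=17  |leaves|=1  hit=P9

== RESULT ==
1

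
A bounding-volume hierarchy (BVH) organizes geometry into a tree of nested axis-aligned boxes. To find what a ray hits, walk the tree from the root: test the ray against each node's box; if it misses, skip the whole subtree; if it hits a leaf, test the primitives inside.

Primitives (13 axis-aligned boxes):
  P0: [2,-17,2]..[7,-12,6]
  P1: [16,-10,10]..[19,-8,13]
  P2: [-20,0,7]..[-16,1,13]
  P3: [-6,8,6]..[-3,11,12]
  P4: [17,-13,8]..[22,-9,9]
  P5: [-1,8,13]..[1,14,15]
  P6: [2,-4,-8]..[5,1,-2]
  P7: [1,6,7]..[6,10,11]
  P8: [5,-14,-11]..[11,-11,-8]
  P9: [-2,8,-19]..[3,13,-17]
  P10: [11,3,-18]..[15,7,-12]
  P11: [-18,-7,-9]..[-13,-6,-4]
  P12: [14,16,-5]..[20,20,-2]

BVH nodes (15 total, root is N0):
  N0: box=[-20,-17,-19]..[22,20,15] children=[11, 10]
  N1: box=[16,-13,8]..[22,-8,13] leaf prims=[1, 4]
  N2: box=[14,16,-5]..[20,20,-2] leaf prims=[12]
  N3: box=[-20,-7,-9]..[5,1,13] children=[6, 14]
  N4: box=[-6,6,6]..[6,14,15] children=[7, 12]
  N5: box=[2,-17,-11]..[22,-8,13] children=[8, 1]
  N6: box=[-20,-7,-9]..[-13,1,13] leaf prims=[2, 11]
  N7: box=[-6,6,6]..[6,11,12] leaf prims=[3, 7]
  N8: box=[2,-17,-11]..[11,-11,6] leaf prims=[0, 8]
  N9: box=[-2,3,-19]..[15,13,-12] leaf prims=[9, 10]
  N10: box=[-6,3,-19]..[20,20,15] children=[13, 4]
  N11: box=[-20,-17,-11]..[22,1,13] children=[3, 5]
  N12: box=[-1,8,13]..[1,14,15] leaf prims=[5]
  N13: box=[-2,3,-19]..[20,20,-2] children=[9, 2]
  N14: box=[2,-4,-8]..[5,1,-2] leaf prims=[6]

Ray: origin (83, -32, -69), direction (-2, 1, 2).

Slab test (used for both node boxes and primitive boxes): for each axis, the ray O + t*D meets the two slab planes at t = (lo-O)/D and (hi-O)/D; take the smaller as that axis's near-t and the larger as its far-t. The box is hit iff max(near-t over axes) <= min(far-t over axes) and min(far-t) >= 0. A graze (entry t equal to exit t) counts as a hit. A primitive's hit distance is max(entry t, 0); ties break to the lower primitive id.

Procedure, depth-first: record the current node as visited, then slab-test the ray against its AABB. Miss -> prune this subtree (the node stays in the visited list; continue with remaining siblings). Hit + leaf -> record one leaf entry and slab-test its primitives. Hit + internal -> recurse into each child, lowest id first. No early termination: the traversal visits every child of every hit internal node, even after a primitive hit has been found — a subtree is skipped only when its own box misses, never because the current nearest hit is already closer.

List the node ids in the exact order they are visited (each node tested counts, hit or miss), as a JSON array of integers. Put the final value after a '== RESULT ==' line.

Trace the traversal:
N0 x:[61/2,103/2] y:[15,52] z:[25,42] -> hit [61/2,42], descend [10, 11]
  N10 x:[63/2,89/2] y:[35,52] z:[25,42] -> hit [35,42], descend [4, 13]
    N4 x:[77/2,89/2] y:[38,46] z:[75/2,42] -> hit [77/2,42], descend [7, 12]
      N7 x:[77/2,89/2] y:[38,43] z:[75/2,81/2] -> hit [77/2,81/2] leaf, test {P3(miss), P7@t=77/2}
      N12 x:[41,42] y:[40,46] z:[41,42] -> hit [41,42] leaf, test {P5@t=41}
    N13 x:[63/2,85/2] y:[35,52] z:[25,67/2] -> miss, prune
  N11 x:[61/2,103/2] y:[15,33] z:[29,41] -> hit [61/2,33], descend [3, 5]
    N3 x:[39,103/2] y:[25,33] z:[30,41] -> miss, prune
    N5 x:[61/2,81/2] y:[15,24] z:[29,41] -> miss, prune

9 AABB tests over nodes [0, 10, 4, 7, 12, 13, 11, 3, 5]; 2 leaves entered; closest P7.

== RESULT ==
[0, 10, 4, 7, 12, 13, 11, 3, 5]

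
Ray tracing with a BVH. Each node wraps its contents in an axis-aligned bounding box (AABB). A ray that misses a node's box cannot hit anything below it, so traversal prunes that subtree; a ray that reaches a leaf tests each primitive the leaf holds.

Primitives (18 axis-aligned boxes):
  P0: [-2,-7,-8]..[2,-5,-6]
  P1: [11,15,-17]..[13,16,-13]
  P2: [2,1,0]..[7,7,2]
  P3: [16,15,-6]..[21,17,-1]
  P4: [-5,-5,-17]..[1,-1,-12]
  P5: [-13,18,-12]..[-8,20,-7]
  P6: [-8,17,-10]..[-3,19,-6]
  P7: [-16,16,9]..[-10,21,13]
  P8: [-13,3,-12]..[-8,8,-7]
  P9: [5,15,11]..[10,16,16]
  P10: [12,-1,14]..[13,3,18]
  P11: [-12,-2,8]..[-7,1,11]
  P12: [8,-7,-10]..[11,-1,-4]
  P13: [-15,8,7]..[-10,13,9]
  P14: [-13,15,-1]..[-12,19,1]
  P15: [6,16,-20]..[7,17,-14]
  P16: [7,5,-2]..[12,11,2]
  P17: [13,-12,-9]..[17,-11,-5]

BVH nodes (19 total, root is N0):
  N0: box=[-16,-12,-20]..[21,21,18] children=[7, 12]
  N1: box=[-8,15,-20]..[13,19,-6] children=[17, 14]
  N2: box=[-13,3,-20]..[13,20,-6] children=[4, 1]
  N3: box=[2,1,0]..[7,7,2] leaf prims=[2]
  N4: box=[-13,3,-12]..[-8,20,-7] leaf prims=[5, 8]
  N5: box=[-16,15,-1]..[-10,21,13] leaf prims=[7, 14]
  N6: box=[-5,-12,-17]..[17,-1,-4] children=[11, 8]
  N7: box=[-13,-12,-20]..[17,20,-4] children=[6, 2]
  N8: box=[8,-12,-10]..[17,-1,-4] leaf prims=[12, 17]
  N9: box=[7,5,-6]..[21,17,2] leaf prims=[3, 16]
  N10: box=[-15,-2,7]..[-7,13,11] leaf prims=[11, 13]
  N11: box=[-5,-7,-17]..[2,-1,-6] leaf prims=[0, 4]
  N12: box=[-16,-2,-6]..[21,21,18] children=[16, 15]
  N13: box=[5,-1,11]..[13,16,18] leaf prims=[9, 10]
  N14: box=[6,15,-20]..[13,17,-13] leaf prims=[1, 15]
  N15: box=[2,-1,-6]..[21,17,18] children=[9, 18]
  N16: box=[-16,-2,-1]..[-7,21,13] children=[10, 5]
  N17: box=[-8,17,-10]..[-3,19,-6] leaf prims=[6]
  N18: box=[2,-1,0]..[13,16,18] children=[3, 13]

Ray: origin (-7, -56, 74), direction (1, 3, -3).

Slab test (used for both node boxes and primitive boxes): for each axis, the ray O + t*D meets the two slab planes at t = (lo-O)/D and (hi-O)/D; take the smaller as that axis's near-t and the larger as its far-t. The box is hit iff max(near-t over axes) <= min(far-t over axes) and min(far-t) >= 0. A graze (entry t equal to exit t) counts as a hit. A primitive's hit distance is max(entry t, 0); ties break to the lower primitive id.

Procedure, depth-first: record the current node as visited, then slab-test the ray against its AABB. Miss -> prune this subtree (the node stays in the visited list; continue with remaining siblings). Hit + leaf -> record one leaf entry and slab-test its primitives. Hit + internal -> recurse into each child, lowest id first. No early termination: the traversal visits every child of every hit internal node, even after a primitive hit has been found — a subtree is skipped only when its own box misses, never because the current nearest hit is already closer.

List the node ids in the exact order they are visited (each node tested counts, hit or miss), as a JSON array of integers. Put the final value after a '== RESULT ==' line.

Walk:
N0 x:[-9,28] y:[44/3,77/3] z:[56/3,94/3] -> hit [56/3,77/3], descend [7, 12]
  N7 x:[-6,24] y:[44/3,76/3] z:[26,94/3] -> miss, prune
  N12 x:[-9,28] y:[18,77/3] z:[56/3,80/3] -> hit [56/3,77/3], descend [15, 16]
    N15 x:[9,28] y:[55/3,73/3] z:[56/3,80/3] -> hit [56/3,73/3], descend [9, 18]
      N9 x:[14,28] y:[61/3,73/3] z:[24,80/3] -> hit [24,73/3] leaf, test {P3(miss), P16(miss)}
      N18 x:[9,20] y:[55/3,24] z:[56/3,74/3] -> hit [56/3,20], descend [3, 13]
        N3 x:[9,14] y:[19,21] z:[24,74/3] -> miss, prune
        N13 x:[12,20] y:[55/3,24] z:[56/3,21] -> hit [56/3,20] leaf, test {P9(miss), P10@t=19}
    N16 x:[-9,0] y:[18,77/3] z:[61/3,25] -> miss, prune

9 AABB tests over nodes [0, 7, 12, 15, 9, 18, 3, 13, 16]; 2 leaves entered; closest P10.

== RESULT ==
[0, 7, 12, 15, 9, 18, 3, 13, 16]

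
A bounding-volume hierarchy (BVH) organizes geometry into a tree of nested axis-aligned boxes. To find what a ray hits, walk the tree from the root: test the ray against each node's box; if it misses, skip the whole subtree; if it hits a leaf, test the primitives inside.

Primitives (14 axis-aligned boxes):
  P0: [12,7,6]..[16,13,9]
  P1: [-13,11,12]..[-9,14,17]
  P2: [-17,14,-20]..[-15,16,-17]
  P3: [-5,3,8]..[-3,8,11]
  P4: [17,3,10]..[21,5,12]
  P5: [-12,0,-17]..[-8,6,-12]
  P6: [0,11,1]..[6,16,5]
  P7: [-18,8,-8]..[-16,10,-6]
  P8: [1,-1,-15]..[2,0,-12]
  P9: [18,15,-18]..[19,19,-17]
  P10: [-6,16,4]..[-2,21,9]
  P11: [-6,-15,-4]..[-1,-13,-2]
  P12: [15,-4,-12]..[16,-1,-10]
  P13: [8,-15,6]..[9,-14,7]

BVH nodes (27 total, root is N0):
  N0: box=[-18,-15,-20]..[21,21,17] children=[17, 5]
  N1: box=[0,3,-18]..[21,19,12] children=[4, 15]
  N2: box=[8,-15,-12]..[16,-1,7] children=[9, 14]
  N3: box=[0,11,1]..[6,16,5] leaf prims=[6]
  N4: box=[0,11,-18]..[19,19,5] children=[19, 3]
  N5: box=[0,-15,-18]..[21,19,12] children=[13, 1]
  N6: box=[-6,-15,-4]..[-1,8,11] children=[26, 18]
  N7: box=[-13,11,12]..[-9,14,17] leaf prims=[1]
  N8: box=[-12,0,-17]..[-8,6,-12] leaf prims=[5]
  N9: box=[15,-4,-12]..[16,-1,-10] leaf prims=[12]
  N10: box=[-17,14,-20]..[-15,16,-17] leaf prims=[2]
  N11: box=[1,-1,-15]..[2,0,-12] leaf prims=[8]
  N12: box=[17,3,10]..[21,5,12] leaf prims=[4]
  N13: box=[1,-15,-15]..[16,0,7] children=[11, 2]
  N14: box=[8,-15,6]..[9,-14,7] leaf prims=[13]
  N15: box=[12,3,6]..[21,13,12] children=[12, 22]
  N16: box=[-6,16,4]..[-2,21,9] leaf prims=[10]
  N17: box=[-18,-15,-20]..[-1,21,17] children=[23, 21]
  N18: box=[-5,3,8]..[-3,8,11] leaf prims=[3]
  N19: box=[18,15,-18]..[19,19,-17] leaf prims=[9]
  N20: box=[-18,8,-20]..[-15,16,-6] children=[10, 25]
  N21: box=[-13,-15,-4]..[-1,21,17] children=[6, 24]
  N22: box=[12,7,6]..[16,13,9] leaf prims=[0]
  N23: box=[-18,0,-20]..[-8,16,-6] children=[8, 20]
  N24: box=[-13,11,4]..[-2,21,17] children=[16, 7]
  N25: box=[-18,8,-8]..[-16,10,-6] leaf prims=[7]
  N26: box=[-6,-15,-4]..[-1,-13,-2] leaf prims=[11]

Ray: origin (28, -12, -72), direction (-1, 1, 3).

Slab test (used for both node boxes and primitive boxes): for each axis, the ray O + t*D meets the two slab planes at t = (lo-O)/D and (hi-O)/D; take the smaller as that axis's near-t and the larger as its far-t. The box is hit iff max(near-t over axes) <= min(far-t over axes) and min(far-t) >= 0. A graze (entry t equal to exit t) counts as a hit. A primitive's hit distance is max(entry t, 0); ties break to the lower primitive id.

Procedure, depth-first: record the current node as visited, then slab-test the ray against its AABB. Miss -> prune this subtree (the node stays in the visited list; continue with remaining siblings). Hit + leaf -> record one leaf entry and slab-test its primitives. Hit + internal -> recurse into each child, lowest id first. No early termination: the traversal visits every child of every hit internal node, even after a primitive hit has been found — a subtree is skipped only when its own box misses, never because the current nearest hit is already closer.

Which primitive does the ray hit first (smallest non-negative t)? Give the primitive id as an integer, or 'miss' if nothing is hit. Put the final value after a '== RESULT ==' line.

Walk:
N0 x:[7,46] y:[-3,33] z:[52/3,89/3] -> hit [52/3,89/3], descend [5, 17]
  N5 x:[7,28] y:[-3,31] z:[18,28] -> hit [18,28], descend [1, 13]
    N1 x:[7,28] y:[15,31] z:[18,28] -> hit [18,28], descend [4, 15]
      N4 x:[9,28] y:[23,31] z:[18,77/3] -> hit [23,77/3], descend [3, 19]
        N3 x:[22,28] y:[23,28] z:[73/3,77/3] -> hit [73/3,77/3] leaf, test {P6@t=73/3}
        N19 x:[9,10] y:[27,31] z:[18,55/3] -> miss, prune
      N15 x:[7,16] y:[15,25] z:[26,28] -> miss, prune
    N13 x:[12,27] y:[-3,12] z:[19,79/3] -> miss, prune
  N17 x:[29,46] y:[-3,33] z:[52/3,89/3] -> hit [29,89/3], descend [21, 23]
    N21 x:[29,41] y:[-3,33] z:[68/3,89/3] -> hit [29,89/3], descend [6, 24]
      N6 x:[29,34] y:[-3,20] z:[68/3,83/3] -> miss, prune
      N24 x:[30,41] y:[23,33] z:[76/3,89/3] -> miss, prune
    N23 x:[36,46] y:[12,28] z:[52/3,22] -> miss, prune

Summary -> nodes [0, 5, 1, 4, 3, 19, 15, 13, 17, 21, 6, 24, 23]; box-tests=13; leaf-entries=1; first=P6

== RESULT ==
6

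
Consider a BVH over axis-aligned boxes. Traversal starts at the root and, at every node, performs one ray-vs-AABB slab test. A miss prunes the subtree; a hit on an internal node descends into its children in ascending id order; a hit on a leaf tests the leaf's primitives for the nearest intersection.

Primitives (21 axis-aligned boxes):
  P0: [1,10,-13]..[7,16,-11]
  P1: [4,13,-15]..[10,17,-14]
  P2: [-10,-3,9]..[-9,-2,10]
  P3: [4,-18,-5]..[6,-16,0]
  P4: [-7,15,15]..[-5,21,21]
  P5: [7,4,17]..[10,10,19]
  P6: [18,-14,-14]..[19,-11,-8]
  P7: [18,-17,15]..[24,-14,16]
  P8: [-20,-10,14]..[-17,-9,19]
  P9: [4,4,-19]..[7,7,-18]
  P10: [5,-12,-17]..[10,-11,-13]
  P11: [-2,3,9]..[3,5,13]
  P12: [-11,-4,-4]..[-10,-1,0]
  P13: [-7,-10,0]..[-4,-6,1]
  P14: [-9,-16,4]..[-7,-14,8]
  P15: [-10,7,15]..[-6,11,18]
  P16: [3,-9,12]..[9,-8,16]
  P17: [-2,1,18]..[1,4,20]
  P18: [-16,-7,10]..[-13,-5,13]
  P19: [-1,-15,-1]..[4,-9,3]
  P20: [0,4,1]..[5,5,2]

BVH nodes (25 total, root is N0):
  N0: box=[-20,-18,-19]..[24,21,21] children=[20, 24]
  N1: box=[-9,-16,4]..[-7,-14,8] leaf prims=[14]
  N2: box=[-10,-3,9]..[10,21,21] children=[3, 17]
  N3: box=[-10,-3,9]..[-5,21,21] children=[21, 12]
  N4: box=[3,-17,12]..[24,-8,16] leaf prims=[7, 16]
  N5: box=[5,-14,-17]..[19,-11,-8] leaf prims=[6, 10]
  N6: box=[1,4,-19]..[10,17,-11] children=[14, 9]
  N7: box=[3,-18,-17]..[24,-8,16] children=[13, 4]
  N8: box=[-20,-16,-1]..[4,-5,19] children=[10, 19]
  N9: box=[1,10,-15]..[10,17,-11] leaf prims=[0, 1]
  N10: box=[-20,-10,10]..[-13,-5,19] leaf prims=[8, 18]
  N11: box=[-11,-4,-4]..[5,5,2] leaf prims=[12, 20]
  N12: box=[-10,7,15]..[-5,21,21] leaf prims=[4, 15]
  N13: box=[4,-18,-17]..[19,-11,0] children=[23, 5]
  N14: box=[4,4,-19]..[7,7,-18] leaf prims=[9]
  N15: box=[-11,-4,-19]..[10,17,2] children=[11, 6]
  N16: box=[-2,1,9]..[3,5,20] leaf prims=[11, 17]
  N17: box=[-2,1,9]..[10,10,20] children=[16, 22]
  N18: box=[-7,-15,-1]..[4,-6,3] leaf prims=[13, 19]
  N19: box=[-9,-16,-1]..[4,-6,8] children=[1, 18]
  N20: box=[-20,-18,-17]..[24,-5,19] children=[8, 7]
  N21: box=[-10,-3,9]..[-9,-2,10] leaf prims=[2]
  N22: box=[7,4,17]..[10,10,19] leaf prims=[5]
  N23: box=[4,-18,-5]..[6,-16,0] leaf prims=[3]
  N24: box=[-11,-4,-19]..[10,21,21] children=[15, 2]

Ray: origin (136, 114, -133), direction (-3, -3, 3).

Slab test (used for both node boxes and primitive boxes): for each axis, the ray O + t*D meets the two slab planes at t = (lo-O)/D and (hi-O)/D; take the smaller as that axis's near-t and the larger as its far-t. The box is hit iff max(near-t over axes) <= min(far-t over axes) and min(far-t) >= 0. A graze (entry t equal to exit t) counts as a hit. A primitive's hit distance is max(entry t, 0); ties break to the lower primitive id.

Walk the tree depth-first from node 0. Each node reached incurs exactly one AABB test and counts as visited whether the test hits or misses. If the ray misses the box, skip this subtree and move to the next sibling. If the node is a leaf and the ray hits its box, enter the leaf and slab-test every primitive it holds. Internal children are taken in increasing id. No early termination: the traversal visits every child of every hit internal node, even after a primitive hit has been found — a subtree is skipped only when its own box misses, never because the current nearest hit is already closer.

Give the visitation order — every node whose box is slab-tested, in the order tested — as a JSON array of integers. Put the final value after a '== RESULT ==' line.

Walk:
N0 x:[112/3,52] y:[31,44] z:[38,154/3] -> hit [38,44], descend [20, 24]
  N20 x:[112/3,52] y:[119/3,44] z:[116/3,152/3] -> hit [119/3,44], descend [7, 8]
    N7 x:[112/3,133/3] y:[122/3,44] z:[116/3,149/3] -> hit [122/3,44], descend [4, 13]
      N4 x:[112/3,133/3] y:[122/3,131/3] z:[145/3,149/3] -> miss, prune
      N13 x:[39,44] y:[125/3,44] z:[116/3,133/3] -> hit [125/3,44], descend [5, 23]
        N5 x:[39,131/3] y:[125/3,128/3] z:[116/3,125/3] -> hit [125/3,125/3] leaf, test {P6(miss), P10(miss)}
        N23 x:[130/3,44] y:[130/3,44] z:[128/3,133/3] -> hit [130/3,44] leaf, test {P3@t=130/3}
    N8 x:[44,52] y:[119/3,130/3] z:[44,152/3] -> miss, prune
  N24 x:[42,49] y:[31,118/3] z:[38,154/3] -> miss, prune

Summary -> nodes [0, 20, 7, 4, 13, 5, 23, 8, 24]; box-tests=9; leaf-entries=2; first=P3

== RESULT ==
[0, 20, 7, 4, 13, 5, 23, 8, 24]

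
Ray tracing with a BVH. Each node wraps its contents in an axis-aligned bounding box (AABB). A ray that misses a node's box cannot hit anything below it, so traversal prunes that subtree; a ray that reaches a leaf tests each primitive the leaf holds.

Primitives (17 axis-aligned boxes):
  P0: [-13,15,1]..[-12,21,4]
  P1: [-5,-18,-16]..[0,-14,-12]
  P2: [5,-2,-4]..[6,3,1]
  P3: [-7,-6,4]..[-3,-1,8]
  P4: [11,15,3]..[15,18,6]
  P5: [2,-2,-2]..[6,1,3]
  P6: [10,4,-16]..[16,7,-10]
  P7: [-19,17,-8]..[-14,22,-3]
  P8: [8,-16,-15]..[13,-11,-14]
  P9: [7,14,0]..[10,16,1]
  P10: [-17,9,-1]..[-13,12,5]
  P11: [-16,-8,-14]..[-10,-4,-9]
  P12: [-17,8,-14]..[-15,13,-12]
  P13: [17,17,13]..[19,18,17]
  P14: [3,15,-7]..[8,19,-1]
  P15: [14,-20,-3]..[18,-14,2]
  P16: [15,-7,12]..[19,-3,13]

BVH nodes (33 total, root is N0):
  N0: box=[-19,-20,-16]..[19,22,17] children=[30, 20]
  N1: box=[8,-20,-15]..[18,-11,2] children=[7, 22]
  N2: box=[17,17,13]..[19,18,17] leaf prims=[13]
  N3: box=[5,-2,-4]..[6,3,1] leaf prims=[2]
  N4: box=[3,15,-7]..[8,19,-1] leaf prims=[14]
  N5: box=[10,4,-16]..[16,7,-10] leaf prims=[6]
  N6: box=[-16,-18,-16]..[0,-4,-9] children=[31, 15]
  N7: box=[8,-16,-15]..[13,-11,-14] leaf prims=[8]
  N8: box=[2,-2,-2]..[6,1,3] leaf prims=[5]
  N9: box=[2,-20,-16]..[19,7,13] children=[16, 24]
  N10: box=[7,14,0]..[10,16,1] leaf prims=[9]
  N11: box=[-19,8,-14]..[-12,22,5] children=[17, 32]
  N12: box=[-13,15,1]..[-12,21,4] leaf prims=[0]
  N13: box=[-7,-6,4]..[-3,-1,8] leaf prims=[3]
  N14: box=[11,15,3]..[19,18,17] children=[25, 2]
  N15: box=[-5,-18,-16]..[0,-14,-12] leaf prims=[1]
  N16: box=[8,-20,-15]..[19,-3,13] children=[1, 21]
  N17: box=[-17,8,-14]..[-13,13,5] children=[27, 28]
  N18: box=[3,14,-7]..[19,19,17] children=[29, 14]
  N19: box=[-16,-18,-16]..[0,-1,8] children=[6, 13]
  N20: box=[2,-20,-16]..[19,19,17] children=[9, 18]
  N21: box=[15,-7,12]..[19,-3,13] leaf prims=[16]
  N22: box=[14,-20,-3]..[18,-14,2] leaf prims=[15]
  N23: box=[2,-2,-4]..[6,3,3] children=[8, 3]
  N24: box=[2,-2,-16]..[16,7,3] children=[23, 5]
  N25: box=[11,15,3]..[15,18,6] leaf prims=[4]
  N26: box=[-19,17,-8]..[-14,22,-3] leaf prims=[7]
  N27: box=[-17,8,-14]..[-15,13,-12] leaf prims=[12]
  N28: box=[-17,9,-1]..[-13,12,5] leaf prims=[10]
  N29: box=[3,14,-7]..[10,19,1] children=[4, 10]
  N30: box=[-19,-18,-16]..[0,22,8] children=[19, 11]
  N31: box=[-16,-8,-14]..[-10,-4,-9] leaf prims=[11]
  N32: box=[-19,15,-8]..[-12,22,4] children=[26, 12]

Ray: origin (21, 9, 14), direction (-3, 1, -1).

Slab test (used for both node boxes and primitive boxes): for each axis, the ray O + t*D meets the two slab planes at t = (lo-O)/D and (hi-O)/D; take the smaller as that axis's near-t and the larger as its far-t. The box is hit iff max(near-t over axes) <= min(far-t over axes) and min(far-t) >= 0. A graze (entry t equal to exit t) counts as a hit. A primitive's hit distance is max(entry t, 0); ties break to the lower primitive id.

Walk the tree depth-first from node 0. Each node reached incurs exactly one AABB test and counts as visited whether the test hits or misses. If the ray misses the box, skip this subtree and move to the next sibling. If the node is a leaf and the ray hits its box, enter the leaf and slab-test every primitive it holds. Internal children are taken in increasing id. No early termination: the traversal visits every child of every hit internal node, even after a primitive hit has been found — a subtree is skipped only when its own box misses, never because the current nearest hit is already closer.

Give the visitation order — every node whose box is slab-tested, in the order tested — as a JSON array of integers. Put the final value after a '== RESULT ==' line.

Traverse from the root:
N0 x:[2/3,40/3] y:[-29,13] z:[-3,30] -> hit [2/3,13], descend [20, 30]
  N20 x:[2/3,19/3] y:[-29,10] z:[-3,30] -> hit [2/3,19/3], descend [9, 18]
    N9 x:[2/3,19/3] y:[-29,-2] z:[1,30] -> miss, prune
    N18 x:[2/3,6] y:[5,10] z:[-3,21] -> hit [5,6], descend [14, 29]
      N14 x:[2/3,10/3] y:[6,9] z:[-3,11] -> miss, prune
      N29 x:[11/3,6] y:[5,10] z:[13,21] -> miss, prune
  N30 x:[7,40/3] y:[-27,13] z:[6,30] -> hit [7,13], descend [11, 19]
    N11 x:[11,40/3] y:[-1,13] z:[9,28] -> hit [11,13], descend [17, 32]
      N17 x:[34/3,38/3] y:[-1,4] z:[9,28] -> miss, prune
      N32 x:[11,40/3] y:[6,13] z:[10,22] -> hit [11,13], descend [12, 26]
        N12 x:[11,34/3] y:[6,12] z:[10,13] -> hit [11,34/3] leaf, test {P0@t=11}
        N26 x:[35/3,40/3] y:[8,13] z:[17,22] -> miss, prune
    N19 x:[7,37/3] y:[-27,-10] z:[6,30] -> miss, prune

Summary -> nodes [0, 20, 9, 18, 14, 29, 30, 11, 17, 32, 12, 26, 19]; box-tests=13; leaf-entries=1; first=P0

== RESULT ==
[0, 20, 9, 18, 14, 29, 30, 11, 17, 32, 12, 26, 19]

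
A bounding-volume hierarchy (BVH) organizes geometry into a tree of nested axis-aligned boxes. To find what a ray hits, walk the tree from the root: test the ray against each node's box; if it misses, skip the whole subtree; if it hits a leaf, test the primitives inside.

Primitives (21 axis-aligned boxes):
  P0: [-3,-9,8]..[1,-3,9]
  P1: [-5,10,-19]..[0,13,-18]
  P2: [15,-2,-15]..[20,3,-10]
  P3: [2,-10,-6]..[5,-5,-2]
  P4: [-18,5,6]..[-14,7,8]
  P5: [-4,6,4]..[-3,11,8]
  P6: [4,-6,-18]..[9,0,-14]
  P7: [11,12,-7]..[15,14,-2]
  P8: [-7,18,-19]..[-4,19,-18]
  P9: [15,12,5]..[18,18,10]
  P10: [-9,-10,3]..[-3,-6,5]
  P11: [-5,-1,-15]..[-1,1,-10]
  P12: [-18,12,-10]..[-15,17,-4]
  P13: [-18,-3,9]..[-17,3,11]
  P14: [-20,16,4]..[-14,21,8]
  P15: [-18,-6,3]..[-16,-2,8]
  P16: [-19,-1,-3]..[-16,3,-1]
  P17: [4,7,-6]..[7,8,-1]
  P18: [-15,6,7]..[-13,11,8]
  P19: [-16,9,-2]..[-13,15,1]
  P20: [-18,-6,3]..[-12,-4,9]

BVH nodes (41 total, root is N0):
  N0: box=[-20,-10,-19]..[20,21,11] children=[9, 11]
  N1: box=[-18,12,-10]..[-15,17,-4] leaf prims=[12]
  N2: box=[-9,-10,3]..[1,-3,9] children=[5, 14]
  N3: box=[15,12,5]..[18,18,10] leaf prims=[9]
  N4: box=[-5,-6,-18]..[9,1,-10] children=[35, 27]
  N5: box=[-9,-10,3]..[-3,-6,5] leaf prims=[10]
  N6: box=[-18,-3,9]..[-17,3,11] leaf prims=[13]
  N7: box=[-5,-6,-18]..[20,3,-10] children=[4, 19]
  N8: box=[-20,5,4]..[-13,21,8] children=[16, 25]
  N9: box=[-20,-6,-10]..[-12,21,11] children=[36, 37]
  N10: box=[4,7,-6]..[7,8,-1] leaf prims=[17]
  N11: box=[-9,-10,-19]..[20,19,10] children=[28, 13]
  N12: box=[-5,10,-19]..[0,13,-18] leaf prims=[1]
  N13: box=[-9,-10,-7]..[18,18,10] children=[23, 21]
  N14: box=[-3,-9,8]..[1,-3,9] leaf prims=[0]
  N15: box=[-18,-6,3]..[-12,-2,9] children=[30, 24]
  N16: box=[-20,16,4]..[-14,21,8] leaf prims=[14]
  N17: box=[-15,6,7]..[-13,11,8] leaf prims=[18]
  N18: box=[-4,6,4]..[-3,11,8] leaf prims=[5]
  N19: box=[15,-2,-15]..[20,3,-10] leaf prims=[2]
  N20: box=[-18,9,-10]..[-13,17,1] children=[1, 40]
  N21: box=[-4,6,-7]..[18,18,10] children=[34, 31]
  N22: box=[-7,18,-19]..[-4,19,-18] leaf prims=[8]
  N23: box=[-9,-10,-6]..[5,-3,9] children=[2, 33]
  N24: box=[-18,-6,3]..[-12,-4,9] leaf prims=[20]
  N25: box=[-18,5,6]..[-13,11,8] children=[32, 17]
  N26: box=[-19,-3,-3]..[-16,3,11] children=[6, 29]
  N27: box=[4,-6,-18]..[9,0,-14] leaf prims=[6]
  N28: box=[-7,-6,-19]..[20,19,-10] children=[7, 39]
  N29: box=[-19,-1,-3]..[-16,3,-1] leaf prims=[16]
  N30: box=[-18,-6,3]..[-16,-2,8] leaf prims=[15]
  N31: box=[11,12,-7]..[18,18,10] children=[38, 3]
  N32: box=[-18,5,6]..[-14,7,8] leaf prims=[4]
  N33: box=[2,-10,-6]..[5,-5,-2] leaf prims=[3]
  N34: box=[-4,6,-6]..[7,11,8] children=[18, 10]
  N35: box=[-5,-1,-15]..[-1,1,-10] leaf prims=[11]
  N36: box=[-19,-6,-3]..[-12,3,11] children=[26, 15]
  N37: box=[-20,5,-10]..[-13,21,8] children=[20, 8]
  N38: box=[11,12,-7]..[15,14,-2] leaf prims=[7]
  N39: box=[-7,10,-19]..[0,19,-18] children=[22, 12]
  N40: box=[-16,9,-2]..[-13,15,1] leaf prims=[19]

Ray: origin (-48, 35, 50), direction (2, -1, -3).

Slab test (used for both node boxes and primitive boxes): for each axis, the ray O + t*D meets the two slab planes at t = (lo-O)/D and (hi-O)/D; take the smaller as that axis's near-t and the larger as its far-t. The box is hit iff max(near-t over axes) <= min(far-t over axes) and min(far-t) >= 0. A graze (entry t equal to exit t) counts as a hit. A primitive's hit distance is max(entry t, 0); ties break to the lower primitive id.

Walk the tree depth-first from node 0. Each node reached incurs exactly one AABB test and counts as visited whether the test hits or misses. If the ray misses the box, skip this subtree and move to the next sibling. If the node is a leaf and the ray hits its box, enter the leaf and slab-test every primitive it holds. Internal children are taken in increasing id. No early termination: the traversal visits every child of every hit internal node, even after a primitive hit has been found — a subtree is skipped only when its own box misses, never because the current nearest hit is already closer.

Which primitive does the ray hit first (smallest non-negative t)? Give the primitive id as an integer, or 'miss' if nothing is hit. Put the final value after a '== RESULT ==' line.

Trace the traversal:
N0 x:[14,34] y:[14,45] z:[13,23] -> hit [14,23], descend [9, 11]
  N9 x:[14,18] y:[14,41] z:[13,20] -> hit [14,18], descend [36, 37]
    N36 x:[29/2,18] y:[32,41] z:[13,53/3] -> miss, prune
    N37 x:[14,35/2] y:[14,30] z:[14,20] -> hit [14,35/2], descend [8, 20]
      N8 x:[14,35/2] y:[14,30] z:[14,46/3] -> hit [14,46/3], descend [16, 25]
        N16 x:[14,17] y:[14,19] z:[14,46/3] -> hit [14,46/3] leaf, test {P14@t=14}
        N25 x:[15,35/2] y:[24,30] z:[14,44/3] -> miss, prune
      N20 x:[15,35/2] y:[18,26] z:[49/3,20] -> miss, prune
  N11 x:[39/2,34] y:[16,45] z:[40/3,23] -> hit [39/2,23], descend [13, 28]
    N13 x:[39/2,33] y:[17,45] z:[40/3,19] -> miss, prune
    N28 x:[41/2,34] y:[16,41] z:[20,23] -> hit [41/2,23], descend [7, 39]
      N7 x:[43/2,34] y:[32,41] z:[20,68/3] -> miss, prune
      N39 x:[41/2,24] y:[16,25] z:[68/3,23] -> hit [68/3,23], descend [12, 22]
        N12 x:[43/2,24] y:[22,25] z:[68/3,23] -> hit [68/3,23] leaf, test {P1@t=68/3}
        N22 x:[41/2,22] y:[16,17] z:[68/3,23] -> miss, prune

Summary -> nodes [0, 9, 36, 37, 8, 16, 25, 20, 11, 13, 28, 7, 39, 12, 22]; box-tests=15; leaf-entries=2; first=P14

== RESULT ==
14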